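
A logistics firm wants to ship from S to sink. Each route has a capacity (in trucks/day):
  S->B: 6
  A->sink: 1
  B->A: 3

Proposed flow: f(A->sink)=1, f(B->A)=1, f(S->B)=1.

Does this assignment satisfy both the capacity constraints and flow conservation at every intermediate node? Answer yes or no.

Every edge has 0 ≤ f(e) ≤ cap(e).
At each intermediate node, inflow equals outflow.

Yes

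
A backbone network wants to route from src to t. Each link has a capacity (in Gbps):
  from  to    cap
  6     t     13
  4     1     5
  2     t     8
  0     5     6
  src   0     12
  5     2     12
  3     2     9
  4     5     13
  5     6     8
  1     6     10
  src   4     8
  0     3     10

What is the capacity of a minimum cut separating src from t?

Max flow = 20 (via 4 augmenting paths).
In the residual at optimum, the set reachable from src is {src}.
Cut edges: src->0 (cap 12), src->4 (cap 8). Sum = 20.

20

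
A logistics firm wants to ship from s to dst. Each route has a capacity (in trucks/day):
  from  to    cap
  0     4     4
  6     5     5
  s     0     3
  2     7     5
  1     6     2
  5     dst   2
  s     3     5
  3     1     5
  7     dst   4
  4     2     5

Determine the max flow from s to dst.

Augment s→0→4→2→7→dst: bottleneck 3. Total 3.
Augment s→3→1→6→5→dst: bottleneck 2. Total 5.
No augmenting path remains in the residual graph.

5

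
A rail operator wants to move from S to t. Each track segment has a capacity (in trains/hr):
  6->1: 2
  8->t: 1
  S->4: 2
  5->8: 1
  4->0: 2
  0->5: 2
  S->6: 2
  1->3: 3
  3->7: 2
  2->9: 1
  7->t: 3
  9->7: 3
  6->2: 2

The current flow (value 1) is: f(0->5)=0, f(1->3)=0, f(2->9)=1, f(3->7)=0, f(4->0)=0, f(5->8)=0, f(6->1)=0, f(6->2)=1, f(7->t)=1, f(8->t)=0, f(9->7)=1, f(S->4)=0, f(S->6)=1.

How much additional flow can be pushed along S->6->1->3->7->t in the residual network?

1

Residual capacities along the path: S->6: 1, 6->1: 2, 1->3: 3, 3->7: 2, 7->t: 2.
Minimum is 1.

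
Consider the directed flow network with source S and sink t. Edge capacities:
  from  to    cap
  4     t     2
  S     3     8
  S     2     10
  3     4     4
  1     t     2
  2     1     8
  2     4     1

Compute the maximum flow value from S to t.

4

Augment S→3→4→t: bottleneck 2. Total 2.
Augment S→2→1→t: bottleneck 2. Total 4.
No augmenting path remains in the residual graph.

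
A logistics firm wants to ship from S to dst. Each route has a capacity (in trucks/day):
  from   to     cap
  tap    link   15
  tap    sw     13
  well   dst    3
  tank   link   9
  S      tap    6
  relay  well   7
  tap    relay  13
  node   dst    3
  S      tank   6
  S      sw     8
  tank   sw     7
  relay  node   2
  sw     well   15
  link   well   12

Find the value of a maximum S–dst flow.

5

Augment S->sw->well->dst: bottleneck 3. Total 3.
Augment S->tap->relay->node->dst: bottleneck 2. Total 5.
No augmenting path remains in the residual graph.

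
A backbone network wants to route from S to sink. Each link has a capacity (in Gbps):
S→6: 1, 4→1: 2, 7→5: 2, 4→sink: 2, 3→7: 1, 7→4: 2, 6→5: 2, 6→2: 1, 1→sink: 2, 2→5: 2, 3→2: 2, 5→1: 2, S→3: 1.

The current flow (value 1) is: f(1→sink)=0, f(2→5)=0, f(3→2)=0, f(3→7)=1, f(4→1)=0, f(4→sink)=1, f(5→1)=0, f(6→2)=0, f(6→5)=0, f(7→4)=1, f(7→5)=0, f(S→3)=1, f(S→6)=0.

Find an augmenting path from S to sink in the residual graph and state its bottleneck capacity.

S→6→5→1→sink, bottleneck 1

Residual along S→6→5→1→sink: S→6: 1, 6→5: 2, 5→1: 2, 1→sink: 2.
Bottleneck = min = 1.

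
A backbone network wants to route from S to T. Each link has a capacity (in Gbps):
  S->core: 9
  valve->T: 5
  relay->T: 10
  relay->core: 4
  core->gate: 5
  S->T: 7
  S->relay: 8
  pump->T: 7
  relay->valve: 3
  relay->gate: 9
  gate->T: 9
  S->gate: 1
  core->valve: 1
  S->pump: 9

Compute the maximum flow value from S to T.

29

Augment S->T: bottleneck 7. Total 7.
Augment S->relay->T: bottleneck 8. Total 15.
Augment S->gate->T: bottleneck 1. Total 16.
Augment S->pump->T: bottleneck 7. Total 23.
Augment S->core->gate->T: bottleneck 5. Total 28.
Augment S->core->valve->T: bottleneck 1. Total 29.
No augmenting path remains in the residual graph.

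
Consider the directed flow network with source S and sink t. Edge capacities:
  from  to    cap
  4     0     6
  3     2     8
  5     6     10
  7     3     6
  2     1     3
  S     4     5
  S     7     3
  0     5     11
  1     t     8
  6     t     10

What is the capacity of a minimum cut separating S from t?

Max flow = 8 (via 2 augmenting paths).
In the residual at optimum, the set reachable from S is {S}.
Cut edges: S->7 (cap 3), S->4 (cap 5). Sum = 8.

8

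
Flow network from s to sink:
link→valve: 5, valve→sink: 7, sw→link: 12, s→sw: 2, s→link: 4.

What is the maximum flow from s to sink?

5

Augment s→link→valve→sink: bottleneck 4. Total 4.
Augment s→sw→link→valve→sink: bottleneck 1. Total 5.
No augmenting path remains in the residual graph.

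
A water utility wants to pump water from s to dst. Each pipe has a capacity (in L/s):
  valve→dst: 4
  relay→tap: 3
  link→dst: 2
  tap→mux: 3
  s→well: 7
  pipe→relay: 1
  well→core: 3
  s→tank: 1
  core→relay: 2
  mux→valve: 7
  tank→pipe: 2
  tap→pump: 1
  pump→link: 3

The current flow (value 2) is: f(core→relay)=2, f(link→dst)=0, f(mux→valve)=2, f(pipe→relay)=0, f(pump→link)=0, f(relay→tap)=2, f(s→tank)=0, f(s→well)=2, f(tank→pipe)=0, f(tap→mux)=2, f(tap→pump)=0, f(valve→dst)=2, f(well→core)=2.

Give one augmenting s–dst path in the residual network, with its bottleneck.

s→tank→pipe→relay→tap→mux→valve→dst, bottleneck 1

Residual along s→tank→pipe→relay→tap→mux→valve→dst: s→tank: 1, tank→pipe: 2, pipe→relay: 1, relay→tap: 1, tap→mux: 1, mux→valve: 5, valve→dst: 2.
Bottleneck = min = 1.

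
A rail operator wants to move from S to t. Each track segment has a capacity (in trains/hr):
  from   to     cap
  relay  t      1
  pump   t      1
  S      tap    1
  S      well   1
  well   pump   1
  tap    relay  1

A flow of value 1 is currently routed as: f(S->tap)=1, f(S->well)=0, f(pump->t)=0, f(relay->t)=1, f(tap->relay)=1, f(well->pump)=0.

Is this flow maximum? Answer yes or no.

Residual path S->well->pump->t has bottleneck 1 > 0.
Pushing 1 along it raises the flow to 2, so the given flow is not maximum.

No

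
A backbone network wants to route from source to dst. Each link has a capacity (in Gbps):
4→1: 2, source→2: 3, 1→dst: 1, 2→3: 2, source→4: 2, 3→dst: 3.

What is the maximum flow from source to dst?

3

Augment source→2→3→dst: bottleneck 2. Total 2.
Augment source→4→1→dst: bottleneck 1. Total 3.
No augmenting path remains in the residual graph.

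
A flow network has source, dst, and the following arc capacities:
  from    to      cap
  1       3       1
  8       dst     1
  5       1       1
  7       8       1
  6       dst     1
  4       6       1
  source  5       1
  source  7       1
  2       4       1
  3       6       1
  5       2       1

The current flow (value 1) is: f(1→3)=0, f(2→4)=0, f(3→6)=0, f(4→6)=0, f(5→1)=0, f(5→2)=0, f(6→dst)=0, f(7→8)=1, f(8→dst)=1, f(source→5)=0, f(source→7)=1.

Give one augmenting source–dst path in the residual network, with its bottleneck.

Residual along source→5→2→4→6→dst: source→5: 1, 5→2: 1, 2→4: 1, 4→6: 1, 6→dst: 1.
Bottleneck = min = 1.

source→5→2→4→6→dst, bottleneck 1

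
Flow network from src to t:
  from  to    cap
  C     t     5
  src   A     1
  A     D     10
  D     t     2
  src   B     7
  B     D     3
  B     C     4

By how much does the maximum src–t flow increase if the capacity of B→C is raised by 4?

Original max flow = 6.
After raising cap(B→C), augmenting paths through that edge carry 1 more unit.
New max flow = 7. Increase = 1.

1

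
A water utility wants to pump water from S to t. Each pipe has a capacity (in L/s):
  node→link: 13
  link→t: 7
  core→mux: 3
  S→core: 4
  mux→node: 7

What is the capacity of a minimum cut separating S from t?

Max flow = 3 (via 1 augmenting path).
In the residual at optimum, the set reachable from S is {S, core}.
Cut edges: core→mux (cap 3). Sum = 3.

3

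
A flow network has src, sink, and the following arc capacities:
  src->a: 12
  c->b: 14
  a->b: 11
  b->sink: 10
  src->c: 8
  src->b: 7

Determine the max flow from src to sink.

10

Augment src->b->sink: bottleneck 7. Total 7.
Augment src->a->b->sink: bottleneck 3. Total 10.
No augmenting path remains in the residual graph.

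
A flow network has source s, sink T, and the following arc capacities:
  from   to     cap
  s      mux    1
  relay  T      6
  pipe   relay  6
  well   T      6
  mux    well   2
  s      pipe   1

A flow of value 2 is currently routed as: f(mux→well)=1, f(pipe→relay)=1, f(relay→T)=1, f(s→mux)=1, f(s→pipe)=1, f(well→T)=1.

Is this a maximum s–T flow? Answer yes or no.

Yes

Residual reachable from s: {s}; T is not reachable.
Saturated cut: s→mux, s→pipe with total capacity 2 = current flow value. Flow is maximum.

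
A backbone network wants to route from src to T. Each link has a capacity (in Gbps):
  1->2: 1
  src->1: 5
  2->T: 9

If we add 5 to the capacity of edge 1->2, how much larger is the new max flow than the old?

4

Original max flow = 1.
After raising cap(1->2), augmenting paths through that edge carry 4 more units.
New max flow = 5. Increase = 4.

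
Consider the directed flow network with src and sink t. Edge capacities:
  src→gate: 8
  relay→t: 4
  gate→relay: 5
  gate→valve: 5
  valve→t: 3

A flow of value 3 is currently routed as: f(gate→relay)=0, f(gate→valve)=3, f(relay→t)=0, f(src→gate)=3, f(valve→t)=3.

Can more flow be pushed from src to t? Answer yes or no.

Yes

Residual path src→gate→relay→t has bottleneck 4 > 0.
Pushing 4 along it raises the flow to 7, so the given flow is not maximum.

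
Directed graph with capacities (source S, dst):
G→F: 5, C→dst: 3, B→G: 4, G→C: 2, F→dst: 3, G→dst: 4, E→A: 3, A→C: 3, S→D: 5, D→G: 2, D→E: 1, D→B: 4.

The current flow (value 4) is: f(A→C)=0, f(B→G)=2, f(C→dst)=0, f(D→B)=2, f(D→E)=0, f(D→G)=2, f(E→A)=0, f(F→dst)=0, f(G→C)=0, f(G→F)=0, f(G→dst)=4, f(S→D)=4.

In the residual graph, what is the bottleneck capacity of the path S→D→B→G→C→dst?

Residual capacities along the path: S→D: 1, D→B: 2, B→G: 2, G→C: 2, C→dst: 3.
Minimum is 1.

1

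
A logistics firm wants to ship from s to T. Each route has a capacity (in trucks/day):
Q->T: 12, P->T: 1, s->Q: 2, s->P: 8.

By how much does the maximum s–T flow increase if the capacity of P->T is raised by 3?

Original max flow = 3.
After raising cap(P->T), augmenting paths through that edge carry 3 more units.
New max flow = 6. Increase = 3.

3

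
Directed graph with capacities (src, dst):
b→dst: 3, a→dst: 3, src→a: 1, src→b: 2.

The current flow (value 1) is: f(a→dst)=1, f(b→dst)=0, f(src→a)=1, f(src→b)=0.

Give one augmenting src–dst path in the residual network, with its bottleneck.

Residual along src→b→dst: src→b: 2, b→dst: 3.
Bottleneck = min = 2.

src→b→dst, bottleneck 2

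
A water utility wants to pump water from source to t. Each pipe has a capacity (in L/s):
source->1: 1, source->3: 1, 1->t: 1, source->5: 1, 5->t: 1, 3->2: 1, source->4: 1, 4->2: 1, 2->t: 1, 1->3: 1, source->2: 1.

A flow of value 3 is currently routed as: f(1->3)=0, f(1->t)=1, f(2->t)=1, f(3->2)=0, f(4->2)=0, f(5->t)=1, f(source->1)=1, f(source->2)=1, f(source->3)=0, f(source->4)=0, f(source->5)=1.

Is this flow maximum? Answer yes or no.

Yes

Residual reachable from source: {2, 3, 4, source}; t is not reachable.
Saturated cut: source->5, source->1, 2->t with total capacity 3 = current flow value. Flow is maximum.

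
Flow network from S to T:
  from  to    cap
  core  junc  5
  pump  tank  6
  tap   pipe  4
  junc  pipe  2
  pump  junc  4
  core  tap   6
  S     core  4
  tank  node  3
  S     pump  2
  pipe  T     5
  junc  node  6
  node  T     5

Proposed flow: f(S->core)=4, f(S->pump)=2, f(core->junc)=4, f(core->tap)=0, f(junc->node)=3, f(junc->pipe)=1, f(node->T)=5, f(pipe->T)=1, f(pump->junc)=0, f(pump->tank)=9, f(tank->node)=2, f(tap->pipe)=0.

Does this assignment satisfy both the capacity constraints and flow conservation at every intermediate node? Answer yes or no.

No

Capacity violated on pump->tank: flow 9 > capacity 6.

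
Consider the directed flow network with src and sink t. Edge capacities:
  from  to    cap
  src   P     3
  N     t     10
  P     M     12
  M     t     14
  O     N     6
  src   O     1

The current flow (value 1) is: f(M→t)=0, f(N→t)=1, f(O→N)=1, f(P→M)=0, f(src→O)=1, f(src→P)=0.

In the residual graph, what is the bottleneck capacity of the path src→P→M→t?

Residual capacities along the path: src→P: 3, P→M: 12, M→t: 14.
Minimum is 3.

3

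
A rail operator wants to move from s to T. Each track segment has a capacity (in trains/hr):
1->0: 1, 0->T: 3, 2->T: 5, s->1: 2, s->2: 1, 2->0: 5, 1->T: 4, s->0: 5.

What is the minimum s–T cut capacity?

6

Max flow = 6 (via 3 augmenting paths).
In the residual at optimum, the set reachable from s is {0, s}.
Cut edges: s->1 (cap 2), s->2 (cap 1), 0->T (cap 3). Sum = 6.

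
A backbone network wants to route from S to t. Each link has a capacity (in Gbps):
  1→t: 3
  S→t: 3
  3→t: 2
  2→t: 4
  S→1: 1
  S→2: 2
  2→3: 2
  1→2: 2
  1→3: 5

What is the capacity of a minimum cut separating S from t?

6

Max flow = 6 (via 3 augmenting paths).
In the residual at optimum, the set reachable from S is {S}.
Cut edges: S→1 (cap 1), S→2 (cap 2), S→t (cap 3). Sum = 6.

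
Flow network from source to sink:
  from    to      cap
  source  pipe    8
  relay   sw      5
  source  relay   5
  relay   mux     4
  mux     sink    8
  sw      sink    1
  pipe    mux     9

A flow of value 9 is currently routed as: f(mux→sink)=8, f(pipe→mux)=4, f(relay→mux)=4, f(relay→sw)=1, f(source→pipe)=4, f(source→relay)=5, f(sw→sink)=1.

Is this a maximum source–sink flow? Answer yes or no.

Yes

Residual reachable from source: {mux, pipe, relay, source, sw}; sink is not reachable.
Saturated cut: sw→sink, mux→sink with total capacity 9 = current flow value. Flow is maximum.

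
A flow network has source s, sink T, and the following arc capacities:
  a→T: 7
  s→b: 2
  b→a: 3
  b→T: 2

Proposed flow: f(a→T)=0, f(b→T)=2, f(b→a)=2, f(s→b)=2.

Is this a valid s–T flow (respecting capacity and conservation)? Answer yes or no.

No

Conservation fails at b: inflow 2 ≠ outflow 4.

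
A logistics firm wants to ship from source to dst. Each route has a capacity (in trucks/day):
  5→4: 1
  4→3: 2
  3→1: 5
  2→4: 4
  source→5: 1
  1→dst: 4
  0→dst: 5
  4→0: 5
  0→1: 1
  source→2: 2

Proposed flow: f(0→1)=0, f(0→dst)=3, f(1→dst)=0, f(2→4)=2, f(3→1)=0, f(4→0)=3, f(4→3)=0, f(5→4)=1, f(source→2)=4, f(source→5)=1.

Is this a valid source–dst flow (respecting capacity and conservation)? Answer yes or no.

No

Capacity violated on source→2: flow 4 > capacity 2.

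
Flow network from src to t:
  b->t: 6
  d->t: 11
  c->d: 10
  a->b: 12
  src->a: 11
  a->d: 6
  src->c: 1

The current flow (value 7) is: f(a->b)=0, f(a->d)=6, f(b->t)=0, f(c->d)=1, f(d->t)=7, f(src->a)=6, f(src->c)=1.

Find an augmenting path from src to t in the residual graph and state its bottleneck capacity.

src->a->b->t, bottleneck 5

Residual along src->a->b->t: src->a: 5, a->b: 12, b->t: 6.
Bottleneck = min = 5.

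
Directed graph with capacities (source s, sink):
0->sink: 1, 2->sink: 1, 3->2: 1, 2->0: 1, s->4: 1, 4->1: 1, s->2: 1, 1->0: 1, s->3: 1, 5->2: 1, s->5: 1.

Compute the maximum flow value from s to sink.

Augment s->2->sink: bottleneck 1. Total 1.
Augment s->4->1->0->sink: bottleneck 1. Total 2.
No augmenting path remains in the residual graph.

2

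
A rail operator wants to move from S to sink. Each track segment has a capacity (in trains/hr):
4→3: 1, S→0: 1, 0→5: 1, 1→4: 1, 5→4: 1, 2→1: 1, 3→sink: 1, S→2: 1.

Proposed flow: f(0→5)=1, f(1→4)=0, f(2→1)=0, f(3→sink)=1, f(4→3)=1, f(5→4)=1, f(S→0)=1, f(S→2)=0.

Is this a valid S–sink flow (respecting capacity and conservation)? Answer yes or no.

Every edge has 0 ≤ f(e) ≤ cap(e).
At each intermediate node, inflow equals outflow.

Yes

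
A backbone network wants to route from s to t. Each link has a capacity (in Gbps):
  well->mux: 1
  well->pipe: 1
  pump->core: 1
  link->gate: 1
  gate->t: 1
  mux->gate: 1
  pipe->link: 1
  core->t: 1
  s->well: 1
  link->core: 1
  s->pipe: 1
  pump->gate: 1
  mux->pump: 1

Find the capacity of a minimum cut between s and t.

2

Max flow = 2 (via 2 augmenting paths).
In the residual at optimum, the set reachable from s is {s}.
Cut edges: s->well (cap 1), s->pipe (cap 1). Sum = 2.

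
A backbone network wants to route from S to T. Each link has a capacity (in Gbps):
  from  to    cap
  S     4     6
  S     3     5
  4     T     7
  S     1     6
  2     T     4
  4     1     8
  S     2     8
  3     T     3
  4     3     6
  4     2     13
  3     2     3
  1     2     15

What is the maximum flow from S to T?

13

Augment S->4->T: bottleneck 6. Total 6.
Augment S->3->T: bottleneck 3. Total 9.
Augment S->2->T: bottleneck 4. Total 13.
No augmenting path remains in the residual graph.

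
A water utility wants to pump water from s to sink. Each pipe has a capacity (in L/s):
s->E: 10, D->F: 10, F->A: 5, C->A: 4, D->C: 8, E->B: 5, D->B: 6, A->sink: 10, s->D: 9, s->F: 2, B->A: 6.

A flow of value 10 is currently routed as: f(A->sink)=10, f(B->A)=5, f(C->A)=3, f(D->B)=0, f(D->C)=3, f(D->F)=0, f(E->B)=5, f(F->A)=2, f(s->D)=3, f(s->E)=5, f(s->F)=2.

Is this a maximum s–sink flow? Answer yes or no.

Yes

Residual reachable from s: {A, B, C, D, E, F, s}; sink is not reachable.
Saturated cut: A->sink with total capacity 10 = current flow value. Flow is maximum.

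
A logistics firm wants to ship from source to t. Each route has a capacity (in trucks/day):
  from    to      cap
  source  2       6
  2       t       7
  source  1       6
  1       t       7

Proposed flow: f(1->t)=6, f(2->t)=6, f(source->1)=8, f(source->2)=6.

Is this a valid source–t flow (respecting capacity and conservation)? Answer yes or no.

No

Capacity violated on source->1: flow 8 > capacity 6.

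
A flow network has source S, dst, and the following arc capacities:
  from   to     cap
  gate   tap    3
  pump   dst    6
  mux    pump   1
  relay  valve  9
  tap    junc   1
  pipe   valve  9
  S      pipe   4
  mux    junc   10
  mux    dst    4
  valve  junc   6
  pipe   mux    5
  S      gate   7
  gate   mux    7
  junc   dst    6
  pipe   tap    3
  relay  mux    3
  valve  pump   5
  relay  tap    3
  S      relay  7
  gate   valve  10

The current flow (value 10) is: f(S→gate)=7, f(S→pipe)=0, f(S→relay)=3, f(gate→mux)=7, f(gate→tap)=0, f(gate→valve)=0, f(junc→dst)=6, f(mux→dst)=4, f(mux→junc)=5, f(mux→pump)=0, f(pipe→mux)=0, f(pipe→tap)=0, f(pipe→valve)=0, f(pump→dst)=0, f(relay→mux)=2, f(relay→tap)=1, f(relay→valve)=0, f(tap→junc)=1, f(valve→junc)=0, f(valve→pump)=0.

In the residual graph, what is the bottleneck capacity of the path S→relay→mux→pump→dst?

1

Residual capacities along the path: S→relay: 4, relay→mux: 1, mux→pump: 1, pump→dst: 6.
Minimum is 1.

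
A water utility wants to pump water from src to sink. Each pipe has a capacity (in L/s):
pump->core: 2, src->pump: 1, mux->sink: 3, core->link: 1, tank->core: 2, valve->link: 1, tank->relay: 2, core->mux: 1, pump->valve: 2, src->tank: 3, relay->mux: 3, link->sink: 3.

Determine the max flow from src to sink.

4

Augment src->tank->relay->mux->sink: bottleneck 2. Total 2.
Augment src->tank->core->mux->sink: bottleneck 1. Total 3.
Augment src->pump->core->link->sink: bottleneck 1. Total 4.
No augmenting path remains in the residual graph.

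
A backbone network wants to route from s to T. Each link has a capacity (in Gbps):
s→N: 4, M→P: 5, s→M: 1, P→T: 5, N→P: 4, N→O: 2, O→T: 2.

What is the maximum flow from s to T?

Augment s→M→P→T: bottleneck 1. Total 1.
Augment s→N→P→T: bottleneck 4. Total 5.
No augmenting path remains in the residual graph.

5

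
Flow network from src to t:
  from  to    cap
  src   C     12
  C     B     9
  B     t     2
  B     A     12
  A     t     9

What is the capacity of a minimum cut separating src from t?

9

Max flow = 9 (via 2 augmenting paths).
In the residual at optimum, the set reachable from src is {C, src}.
Cut edges: C->B (cap 9). Sum = 9.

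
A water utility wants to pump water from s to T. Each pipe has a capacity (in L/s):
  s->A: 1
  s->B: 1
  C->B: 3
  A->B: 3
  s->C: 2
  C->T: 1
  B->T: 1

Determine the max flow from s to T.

Augment s->C->T: bottleneck 1. Total 1.
Augment s->B->T: bottleneck 1. Total 2.
No augmenting path remains in the residual graph.

2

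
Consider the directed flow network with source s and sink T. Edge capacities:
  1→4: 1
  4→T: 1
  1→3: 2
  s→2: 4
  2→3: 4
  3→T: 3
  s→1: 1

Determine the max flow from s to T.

4

Augment s→2→3→T: bottleneck 3. Total 3.
Augment s→1→4→T: bottleneck 1. Total 4.
No augmenting path remains in the residual graph.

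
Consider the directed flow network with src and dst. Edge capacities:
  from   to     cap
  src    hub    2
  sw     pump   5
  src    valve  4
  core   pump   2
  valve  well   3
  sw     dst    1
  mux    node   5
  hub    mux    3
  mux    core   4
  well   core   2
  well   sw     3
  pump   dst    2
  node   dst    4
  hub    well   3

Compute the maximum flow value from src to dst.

5

Augment src->valve->well->sw->dst: bottleneck 1. Total 1.
Augment src->hub->mux->node->dst: bottleneck 2. Total 3.
Augment src->valve->well->sw->pump->dst: bottleneck 2. Total 5.
No augmenting path remains in the residual graph.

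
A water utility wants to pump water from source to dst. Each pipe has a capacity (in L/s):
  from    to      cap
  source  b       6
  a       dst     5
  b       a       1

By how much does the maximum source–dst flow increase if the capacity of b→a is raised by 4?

Original max flow = 1.
After raising cap(b→a), augmenting paths through that edge carry 4 more units.
New max flow = 5. Increase = 4.

4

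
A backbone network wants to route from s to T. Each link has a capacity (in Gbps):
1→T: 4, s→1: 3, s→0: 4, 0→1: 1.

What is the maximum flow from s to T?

Augment s→1→T: bottleneck 3. Total 3.
Augment s→0→1→T: bottleneck 1. Total 4.
No augmenting path remains in the residual graph.

4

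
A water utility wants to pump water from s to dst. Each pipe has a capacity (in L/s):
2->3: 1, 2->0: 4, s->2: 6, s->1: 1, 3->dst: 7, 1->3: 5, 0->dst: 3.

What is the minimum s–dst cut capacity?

5

Max flow = 5 (via 3 augmenting paths).
In the residual at optimum, the set reachable from s is {0, 2, s}.
Cut edges: s->1 (cap 1), 2->3 (cap 1), 0->dst (cap 3). Sum = 5.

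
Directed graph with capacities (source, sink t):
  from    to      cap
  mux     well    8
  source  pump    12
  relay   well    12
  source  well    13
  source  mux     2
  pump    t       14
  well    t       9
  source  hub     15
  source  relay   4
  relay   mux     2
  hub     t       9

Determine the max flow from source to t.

Augment source→pump→t: bottleneck 12. Total 12.
Augment source→hub→t: bottleneck 9. Total 21.
Augment source→well→t: bottleneck 9. Total 30.
No augmenting path remains in the residual graph.

30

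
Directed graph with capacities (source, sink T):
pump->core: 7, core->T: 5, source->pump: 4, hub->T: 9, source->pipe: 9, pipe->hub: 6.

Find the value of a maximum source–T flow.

10

Augment source->pump->core->T: bottleneck 4. Total 4.
Augment source->pipe->hub->T: bottleneck 6. Total 10.
No augmenting path remains in the residual graph.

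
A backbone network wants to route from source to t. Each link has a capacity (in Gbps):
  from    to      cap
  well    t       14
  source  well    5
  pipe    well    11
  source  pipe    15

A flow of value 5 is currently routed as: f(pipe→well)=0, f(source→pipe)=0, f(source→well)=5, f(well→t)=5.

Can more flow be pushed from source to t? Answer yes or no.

Residual path source→pipe→well→t has bottleneck 9 > 0.
Pushing 9 along it raises the flow to 14, so the given flow is not maximum.

Yes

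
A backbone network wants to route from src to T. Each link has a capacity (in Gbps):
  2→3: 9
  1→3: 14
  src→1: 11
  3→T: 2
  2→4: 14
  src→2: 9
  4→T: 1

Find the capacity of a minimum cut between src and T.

3

Max flow = 3 (via 2 augmenting paths).
In the residual at optimum, the set reachable from src is {1, 2, 3, 4, src}.
Cut edges: 3→T (cap 2), 4→T (cap 1). Sum = 3.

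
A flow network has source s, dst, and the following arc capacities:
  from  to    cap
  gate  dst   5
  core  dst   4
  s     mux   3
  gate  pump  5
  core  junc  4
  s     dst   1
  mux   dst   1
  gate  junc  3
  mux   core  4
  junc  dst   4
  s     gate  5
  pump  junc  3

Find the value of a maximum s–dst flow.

Augment s→dst: bottleneck 1. Total 1.
Augment s→gate→dst: bottleneck 5. Total 6.
Augment s→mux→dst: bottleneck 1. Total 7.
Augment s→mux→core→dst: bottleneck 2. Total 9.
No augmenting path remains in the residual graph.

9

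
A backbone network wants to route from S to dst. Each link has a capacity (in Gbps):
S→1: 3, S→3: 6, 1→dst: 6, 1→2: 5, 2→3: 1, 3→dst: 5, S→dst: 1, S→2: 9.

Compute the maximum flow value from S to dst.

9

Augment S→dst: bottleneck 1. Total 1.
Augment S→1→dst: bottleneck 3. Total 4.
Augment S→3→dst: bottleneck 5. Total 9.
No augmenting path remains in the residual graph.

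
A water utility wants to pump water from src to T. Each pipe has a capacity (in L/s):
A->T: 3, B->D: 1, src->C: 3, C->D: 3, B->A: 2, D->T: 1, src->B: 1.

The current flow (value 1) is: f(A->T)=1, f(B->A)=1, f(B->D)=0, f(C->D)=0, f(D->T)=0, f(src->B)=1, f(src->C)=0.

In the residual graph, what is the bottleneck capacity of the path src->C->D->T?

Residual capacities along the path: src->C: 3, C->D: 3, D->T: 1.
Minimum is 1.

1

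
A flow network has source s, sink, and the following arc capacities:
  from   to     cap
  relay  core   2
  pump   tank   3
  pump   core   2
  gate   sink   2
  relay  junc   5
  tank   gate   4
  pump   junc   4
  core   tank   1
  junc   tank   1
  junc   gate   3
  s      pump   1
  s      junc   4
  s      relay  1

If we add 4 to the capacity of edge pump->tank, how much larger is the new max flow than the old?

Original max flow = 2.
Edge pump->tank does not cross the min cut (source side {core, gate, junc, pump, relay, s, tank}), so extra capacity there cannot help.
New max flow = 2. Increase = 0.

0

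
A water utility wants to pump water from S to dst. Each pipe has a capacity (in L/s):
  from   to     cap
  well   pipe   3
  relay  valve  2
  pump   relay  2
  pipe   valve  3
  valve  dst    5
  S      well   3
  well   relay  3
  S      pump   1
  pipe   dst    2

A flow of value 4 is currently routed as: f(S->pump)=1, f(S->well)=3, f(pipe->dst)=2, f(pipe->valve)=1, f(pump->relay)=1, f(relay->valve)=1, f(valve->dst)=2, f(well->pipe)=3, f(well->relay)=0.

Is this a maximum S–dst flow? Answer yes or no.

Residual reachable from S: {S}; dst is not reachable.
Saturated cut: S->well, S->pump with total capacity 4 = current flow value. Flow is maximum.

Yes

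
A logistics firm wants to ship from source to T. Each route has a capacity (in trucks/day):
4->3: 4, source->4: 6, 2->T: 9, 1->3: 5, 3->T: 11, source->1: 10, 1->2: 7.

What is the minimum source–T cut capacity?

Max flow = 14 (via 3 augmenting paths).
In the residual at optimum, the set reachable from source is {4, source}.
Cut edges: source->1 (cap 10), 4->3 (cap 4). Sum = 14.

14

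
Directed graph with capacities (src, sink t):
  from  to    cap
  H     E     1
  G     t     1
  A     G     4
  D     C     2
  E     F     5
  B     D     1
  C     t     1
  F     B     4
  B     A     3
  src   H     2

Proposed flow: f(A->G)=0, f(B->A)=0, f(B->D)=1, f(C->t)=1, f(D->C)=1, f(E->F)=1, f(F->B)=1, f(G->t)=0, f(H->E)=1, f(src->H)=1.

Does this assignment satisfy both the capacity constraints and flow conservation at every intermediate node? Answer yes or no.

Yes

Every edge has 0 ≤ f(e) ≤ cap(e).
At each intermediate node, inflow equals outflow.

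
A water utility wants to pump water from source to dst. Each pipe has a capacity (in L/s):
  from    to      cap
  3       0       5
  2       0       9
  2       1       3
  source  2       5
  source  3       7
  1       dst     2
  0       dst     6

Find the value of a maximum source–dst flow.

8

Augment source->3->0->dst: bottleneck 5. Total 5.
Augment source->2->0->dst: bottleneck 1. Total 6.
Augment source->2->1->dst: bottleneck 2. Total 8.
No augmenting path remains in the residual graph.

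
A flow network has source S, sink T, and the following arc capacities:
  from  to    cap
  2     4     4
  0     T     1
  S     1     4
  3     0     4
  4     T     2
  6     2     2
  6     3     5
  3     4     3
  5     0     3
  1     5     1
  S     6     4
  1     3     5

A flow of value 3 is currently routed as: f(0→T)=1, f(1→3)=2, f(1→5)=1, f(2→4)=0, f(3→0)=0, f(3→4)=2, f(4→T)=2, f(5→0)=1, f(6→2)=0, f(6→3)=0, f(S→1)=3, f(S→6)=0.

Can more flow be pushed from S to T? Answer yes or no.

Residual reachable from S: {0, 1, 2, 3, 4, 5, 6, S}; T is not reachable.
Saturated cut: 0→T, 4→T with total capacity 3 = current flow value. Flow is maximum.

No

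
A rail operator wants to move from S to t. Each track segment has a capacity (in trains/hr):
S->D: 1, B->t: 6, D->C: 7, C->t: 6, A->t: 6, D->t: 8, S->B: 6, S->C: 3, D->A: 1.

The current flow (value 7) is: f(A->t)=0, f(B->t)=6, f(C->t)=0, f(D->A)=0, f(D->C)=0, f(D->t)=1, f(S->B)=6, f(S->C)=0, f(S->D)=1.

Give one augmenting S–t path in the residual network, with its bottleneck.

S->C->t, bottleneck 3

Residual along S->C->t: S->C: 3, C->t: 6.
Bottleneck = min = 3.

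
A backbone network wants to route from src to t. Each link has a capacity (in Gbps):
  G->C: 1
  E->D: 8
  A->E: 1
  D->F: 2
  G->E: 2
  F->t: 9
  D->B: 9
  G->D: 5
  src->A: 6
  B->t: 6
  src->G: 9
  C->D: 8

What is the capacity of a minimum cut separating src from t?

8

Max flow = 8 (via 4 augmenting paths).
In the residual at optimum, the set reachable from src is {A, B, C, D, E, G, src}.
Cut edges: D->F (cap 2), B->t (cap 6). Sum = 8.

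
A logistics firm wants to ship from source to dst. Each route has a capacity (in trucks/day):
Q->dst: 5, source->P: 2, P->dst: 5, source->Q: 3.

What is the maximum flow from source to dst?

Augment source->Q->dst: bottleneck 3. Total 3.
Augment source->P->dst: bottleneck 2. Total 5.
No augmenting path remains in the residual graph.

5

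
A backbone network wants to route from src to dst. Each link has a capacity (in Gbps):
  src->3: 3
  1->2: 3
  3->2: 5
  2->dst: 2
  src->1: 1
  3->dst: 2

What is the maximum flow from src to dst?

4

Augment src->3->dst: bottleneck 2. Total 2.
Augment src->3->2->dst: bottleneck 1. Total 3.
Augment src->1->2->dst: bottleneck 1. Total 4.
No augmenting path remains in the residual graph.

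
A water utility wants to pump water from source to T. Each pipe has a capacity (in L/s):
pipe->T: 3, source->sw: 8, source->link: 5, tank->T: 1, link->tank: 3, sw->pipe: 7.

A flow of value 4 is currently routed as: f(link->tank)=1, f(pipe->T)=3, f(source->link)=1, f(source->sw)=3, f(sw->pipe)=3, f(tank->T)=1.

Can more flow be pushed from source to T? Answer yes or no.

Residual reachable from source: {link, pipe, source, sw, tank}; T is not reachable.
Saturated cut: tank->T, pipe->T with total capacity 4 = current flow value. Flow is maximum.

No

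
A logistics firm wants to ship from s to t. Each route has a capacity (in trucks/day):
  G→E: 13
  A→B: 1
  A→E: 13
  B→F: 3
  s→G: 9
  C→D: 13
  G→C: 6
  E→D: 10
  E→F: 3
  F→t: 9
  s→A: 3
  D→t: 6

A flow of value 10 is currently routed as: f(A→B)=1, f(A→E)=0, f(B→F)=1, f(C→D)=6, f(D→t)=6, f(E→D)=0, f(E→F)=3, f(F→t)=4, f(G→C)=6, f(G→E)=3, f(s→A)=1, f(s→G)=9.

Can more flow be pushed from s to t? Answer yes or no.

Residual reachable from s: {A, C, D, E, G, s}; t is not reachable.
Saturated cut: A→B, E→F, D→t with total capacity 10 = current flow value. Flow is maximum.

No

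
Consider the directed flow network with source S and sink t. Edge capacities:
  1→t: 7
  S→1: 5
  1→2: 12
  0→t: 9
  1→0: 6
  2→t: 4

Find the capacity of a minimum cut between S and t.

5

Max flow = 5 (via 1 augmenting path).
In the residual at optimum, the set reachable from S is {S}.
Cut edges: S→1 (cap 5). Sum = 5.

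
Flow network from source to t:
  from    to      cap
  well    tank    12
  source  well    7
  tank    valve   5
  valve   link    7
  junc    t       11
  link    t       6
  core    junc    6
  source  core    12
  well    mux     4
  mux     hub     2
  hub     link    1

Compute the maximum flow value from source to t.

Augment source->core->junc->t: bottleneck 6. Total 6.
Augment source->well->tank->valve->link->t: bottleneck 5. Total 11.
Augment source->well->mux->hub->link->t: bottleneck 1. Total 12.
No augmenting path remains in the residual graph.

12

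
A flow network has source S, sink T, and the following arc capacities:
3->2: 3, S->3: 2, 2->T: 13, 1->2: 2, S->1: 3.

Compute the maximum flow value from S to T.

Augment S->1->2->T: bottleneck 2. Total 2.
Augment S->3->2->T: bottleneck 2. Total 4.
No augmenting path remains in the residual graph.

4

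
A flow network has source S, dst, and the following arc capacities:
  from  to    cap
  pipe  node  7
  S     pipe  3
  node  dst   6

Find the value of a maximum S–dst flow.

Augment S→pipe→node→dst: bottleneck 3. Total 3.
No augmenting path remains in the residual graph.

3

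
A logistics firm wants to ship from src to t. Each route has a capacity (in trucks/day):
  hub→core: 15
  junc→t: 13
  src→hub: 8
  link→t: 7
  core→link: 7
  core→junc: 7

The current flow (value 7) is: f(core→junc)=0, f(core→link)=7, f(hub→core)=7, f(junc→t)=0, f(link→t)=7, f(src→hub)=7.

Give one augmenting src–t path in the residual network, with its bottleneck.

src→hub→core→junc→t, bottleneck 1

Residual along src→hub→core→junc→t: src→hub: 1, hub→core: 8, core→junc: 7, junc→t: 13.
Bottleneck = min = 1.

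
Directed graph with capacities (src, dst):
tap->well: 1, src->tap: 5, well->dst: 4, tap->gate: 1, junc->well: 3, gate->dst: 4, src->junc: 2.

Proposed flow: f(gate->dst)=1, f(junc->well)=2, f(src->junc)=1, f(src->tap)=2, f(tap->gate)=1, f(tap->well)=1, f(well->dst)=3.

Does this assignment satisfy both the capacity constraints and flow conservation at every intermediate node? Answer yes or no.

Conservation fails at junc: inflow 1 ≠ outflow 2.

No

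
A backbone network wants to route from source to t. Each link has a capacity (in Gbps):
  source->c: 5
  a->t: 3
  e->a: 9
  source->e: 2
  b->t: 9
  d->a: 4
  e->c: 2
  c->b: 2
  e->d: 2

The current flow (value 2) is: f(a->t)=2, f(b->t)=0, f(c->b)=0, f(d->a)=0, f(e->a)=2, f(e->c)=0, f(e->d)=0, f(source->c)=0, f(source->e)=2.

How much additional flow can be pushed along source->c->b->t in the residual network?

2

Residual capacities along the path: source->c: 5, c->b: 2, b->t: 9.
Minimum is 2.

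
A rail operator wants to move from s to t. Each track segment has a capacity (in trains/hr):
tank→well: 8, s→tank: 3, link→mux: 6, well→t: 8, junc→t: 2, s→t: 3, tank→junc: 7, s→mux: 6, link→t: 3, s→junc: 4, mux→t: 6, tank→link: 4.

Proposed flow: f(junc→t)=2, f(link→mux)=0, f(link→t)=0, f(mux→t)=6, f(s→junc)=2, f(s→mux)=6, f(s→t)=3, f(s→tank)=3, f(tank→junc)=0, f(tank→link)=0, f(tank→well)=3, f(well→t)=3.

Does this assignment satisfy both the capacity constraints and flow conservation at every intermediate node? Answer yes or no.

Every edge has 0 ≤ f(e) ≤ cap(e).
At each intermediate node, inflow equals outflow.

Yes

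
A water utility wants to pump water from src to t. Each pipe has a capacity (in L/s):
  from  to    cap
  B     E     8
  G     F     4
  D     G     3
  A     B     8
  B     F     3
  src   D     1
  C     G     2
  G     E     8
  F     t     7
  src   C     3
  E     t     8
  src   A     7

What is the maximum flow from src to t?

Augment src→A→B→E→t: bottleneck 7. Total 7.
Augment src→D→G→E→t: bottleneck 1. Total 8.
Augment src→C→G→F→t: bottleneck 2. Total 10.
No augmenting path remains in the residual graph.

10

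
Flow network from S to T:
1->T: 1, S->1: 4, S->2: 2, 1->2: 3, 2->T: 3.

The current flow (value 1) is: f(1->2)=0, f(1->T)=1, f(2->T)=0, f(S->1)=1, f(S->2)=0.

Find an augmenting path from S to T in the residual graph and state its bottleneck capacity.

Residual along S->2->T: S->2: 2, 2->T: 3.
Bottleneck = min = 2.

S->2->T, bottleneck 2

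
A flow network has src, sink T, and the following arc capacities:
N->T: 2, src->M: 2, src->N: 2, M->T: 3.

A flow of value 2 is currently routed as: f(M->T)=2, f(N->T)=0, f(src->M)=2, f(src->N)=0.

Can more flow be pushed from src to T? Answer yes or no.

Residual path src->N->T has bottleneck 2 > 0.
Pushing 2 along it raises the flow to 4, so the given flow is not maximum.

Yes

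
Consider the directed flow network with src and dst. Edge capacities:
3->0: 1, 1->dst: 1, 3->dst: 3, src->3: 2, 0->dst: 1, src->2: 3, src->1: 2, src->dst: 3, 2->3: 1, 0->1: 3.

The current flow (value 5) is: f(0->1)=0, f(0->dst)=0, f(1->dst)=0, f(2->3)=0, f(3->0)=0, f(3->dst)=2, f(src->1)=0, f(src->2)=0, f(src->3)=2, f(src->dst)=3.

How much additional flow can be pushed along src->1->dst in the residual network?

Residual capacities along the path: src->1: 2, 1->dst: 1.
Minimum is 1.

1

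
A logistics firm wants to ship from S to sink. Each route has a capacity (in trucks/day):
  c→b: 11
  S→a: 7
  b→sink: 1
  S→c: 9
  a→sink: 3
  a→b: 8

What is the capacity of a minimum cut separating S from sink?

4

Max flow = 4 (via 2 augmenting paths).
In the residual at optimum, the set reachable from S is {S, a, b, c}.
Cut edges: a→sink (cap 3), b→sink (cap 1). Sum = 4.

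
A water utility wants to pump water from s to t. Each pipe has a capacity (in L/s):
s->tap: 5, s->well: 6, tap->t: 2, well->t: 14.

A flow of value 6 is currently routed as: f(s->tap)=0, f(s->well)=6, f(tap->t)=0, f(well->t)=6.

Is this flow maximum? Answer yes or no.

No

Residual path s->tap->t has bottleneck 2 > 0.
Pushing 2 along it raises the flow to 8, so the given flow is not maximum.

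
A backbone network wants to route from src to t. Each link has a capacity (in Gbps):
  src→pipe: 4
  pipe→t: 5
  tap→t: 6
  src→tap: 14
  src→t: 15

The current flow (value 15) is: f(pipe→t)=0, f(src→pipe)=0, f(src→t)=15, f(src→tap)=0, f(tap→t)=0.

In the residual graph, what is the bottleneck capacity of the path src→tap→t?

Residual capacities along the path: src→tap: 14, tap→t: 6.
Minimum is 6.

6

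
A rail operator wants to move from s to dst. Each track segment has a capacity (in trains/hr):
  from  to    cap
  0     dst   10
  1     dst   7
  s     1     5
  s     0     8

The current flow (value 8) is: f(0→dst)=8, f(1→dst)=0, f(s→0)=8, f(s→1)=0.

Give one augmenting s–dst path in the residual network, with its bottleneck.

Residual along s→1→dst: s→1: 5, 1→dst: 7.
Bottleneck = min = 5.

s→1→dst, bottleneck 5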